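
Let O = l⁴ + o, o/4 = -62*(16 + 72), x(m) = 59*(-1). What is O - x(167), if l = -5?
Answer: -21140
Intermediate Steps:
x(m) = -59
o = -21824 (o = 4*(-62*(16 + 72)) = 4*(-62*88) = 4*(-5456) = -21824)
O = -21199 (O = (-5)⁴ - 21824 = 625 - 21824 = -21199)
O - x(167) = -21199 - 1*(-59) = -21199 + 59 = -21140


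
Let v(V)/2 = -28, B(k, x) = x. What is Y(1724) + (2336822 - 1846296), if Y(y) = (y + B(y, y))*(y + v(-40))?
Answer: 6241790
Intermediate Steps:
v(V) = -56 (v(V) = 2*(-28) = -56)
Y(y) = 2*y*(-56 + y) (Y(y) = (y + y)*(y - 56) = (2*y)*(-56 + y) = 2*y*(-56 + y))
Y(1724) + (2336822 - 1846296) = 2*1724*(-56 + 1724) + (2336822 - 1846296) = 2*1724*1668 + 490526 = 5751264 + 490526 = 6241790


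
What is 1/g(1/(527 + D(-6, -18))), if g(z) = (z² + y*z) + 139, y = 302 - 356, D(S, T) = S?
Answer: 271441/37702166 ≈ 0.0071996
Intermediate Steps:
y = -54
g(z) = 139 + z² - 54*z (g(z) = (z² - 54*z) + 139 = 139 + z² - 54*z)
1/g(1/(527 + D(-6, -18))) = 1/(139 + (1/(527 - 6))² - 54/(527 - 6)) = 1/(139 + (1/521)² - 54/521) = 1/(139 + (1/521)² - 54*1/521) = 1/(139 + 1/271441 - 54/521) = 1/(37702166/271441) = 271441/37702166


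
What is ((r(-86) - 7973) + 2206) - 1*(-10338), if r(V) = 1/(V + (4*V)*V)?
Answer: 134835359/29498 ≈ 4571.0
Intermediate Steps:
r(V) = 1/(V + 4*V²)
((r(-86) - 7973) + 2206) - 1*(-10338) = ((1/((-86)*(1 + 4*(-86))) - 7973) + 2206) - 1*(-10338) = ((-1/(86*(1 - 344)) - 7973) + 2206) + 10338 = ((-1/86/(-343) - 7973) + 2206) + 10338 = ((-1/86*(-1/343) - 7973) + 2206) + 10338 = ((1/29498 - 7973) + 2206) + 10338 = (-235187553/29498 + 2206) + 10338 = -170114965/29498 + 10338 = 134835359/29498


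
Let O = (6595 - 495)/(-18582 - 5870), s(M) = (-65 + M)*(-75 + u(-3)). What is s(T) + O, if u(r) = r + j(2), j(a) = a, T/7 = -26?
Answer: 114751711/6113 ≈ 18772.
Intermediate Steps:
T = -182 (T = 7*(-26) = -182)
u(r) = 2 + r (u(r) = r + 2 = 2 + r)
s(M) = 4940 - 76*M (s(M) = (-65 + M)*(-75 + (2 - 3)) = (-65 + M)*(-75 - 1) = (-65 + M)*(-76) = 4940 - 76*M)
O = -1525/6113 (O = 6100/(-24452) = 6100*(-1/24452) = -1525/6113 ≈ -0.24947)
s(T) + O = (4940 - 76*(-182)) - 1525/6113 = (4940 + 13832) - 1525/6113 = 18772 - 1525/6113 = 114751711/6113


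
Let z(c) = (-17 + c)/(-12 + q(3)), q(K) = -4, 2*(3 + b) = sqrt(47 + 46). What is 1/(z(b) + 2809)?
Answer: 959232/2695681697 + 32*sqrt(93)/8087045091 ≈ 0.00035588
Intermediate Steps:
b = -3 + sqrt(93)/2 (b = -3 + sqrt(47 + 46)/2 = -3 + sqrt(93)/2 ≈ 1.8218)
z(c) = 17/16 - c/16 (z(c) = (-17 + c)/(-12 - 4) = (-17 + c)/(-16) = (-17 + c)*(-1/16) = 17/16 - c/16)
1/(z(b) + 2809) = 1/((17/16 - (-3 + sqrt(93)/2)/16) + 2809) = 1/((17/16 + (3/16 - sqrt(93)/32)) + 2809) = 1/((5/4 - sqrt(93)/32) + 2809) = 1/(11241/4 - sqrt(93)/32)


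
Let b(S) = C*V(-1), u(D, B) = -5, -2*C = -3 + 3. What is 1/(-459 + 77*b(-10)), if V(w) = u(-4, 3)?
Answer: -1/459 ≈ -0.0021787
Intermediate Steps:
C = 0 (C = -(-3 + 3)/2 = -½*0 = 0)
V(w) = -5
b(S) = 0 (b(S) = 0*(-5) = 0)
1/(-459 + 77*b(-10)) = 1/(-459 + 77*0) = 1/(-459 + 0) = 1/(-459) = -1/459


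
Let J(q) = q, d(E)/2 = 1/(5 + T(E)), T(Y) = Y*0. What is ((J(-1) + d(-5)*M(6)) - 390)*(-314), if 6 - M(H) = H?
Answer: 122774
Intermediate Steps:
T(Y) = 0
d(E) = ⅖ (d(E) = 2/(5 + 0) = 2/5 = 2*(⅕) = ⅖)
M(H) = 6 - H
((J(-1) + d(-5)*M(6)) - 390)*(-314) = ((-1 + 2*(6 - 1*6)/5) - 390)*(-314) = ((-1 + 2*(6 - 6)/5) - 390)*(-314) = ((-1 + (⅖)*0) - 390)*(-314) = ((-1 + 0) - 390)*(-314) = (-1 - 390)*(-314) = -391*(-314) = 122774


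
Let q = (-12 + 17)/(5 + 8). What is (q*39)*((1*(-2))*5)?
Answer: -150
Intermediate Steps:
q = 5/13 ≈ 0.38462
(q*39)*((1*(-2))*5) = ((5/13)*39)*((1*(-2))*5) = 15*(-2*5) = 15*(-10) = -150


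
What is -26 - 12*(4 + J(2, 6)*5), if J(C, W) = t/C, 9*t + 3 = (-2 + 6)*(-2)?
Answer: -112/3 ≈ -37.333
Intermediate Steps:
t = -11/9 (t = -1/3 + ((-2 + 6)*(-2))/9 = -1/3 + (4*(-2))/9 = -1/3 + (1/9)*(-8) = -1/3 - 8/9 = -11/9 ≈ -1.2222)
J(C, W) = -11/(9*C)
-26 - 12*(4 + J(2, 6)*5) = -26 - 12*(4 - 11/9/2*5) = -26 - 12*(4 - 11/9*1/2*5) = -26 - 12*(4 - 11/18*5) = -26 - 12*(4 - 55/18) = -26 - 12*17/18 = -26 - 34/3 = -112/3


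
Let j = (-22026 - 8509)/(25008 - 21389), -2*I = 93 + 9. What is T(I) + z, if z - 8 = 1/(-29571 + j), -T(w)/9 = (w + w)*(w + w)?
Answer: -10022688649571/107047984 ≈ -93628.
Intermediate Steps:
I = -51 (I = -(93 + 9)/2 = -½*102 = -51)
T(w) = -36*w² (T(w) = -9*(w + w)*(w + w) = -9*2*w*2*w = -36*w²)
j = -30535/3619 ≈ -8.4374
z = 856380253/107047984 (z = 8 + 1/(-29571 - 30535/3619) = 8 + 1/(-107047984/3619) = 8 - 3619/107047984 = 856380253/107047984 ≈ 8.0000)
T(I) + z = -36*(-51)² + 856380253/107047984 = -36*2601 + 856380253/107047984 = -93636 + 856380253/107047984 = -10022688649571/107047984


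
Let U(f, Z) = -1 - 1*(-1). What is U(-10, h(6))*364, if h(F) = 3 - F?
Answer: 0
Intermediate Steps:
U(f, Z) = 0 (U(f, Z) = -1 + 1 = 0)
U(-10, h(6))*364 = 0*364 = 0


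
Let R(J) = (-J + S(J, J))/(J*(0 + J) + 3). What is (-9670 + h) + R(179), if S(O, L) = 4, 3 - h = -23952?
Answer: 457748365/32044 ≈ 14285.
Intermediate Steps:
h = 23955 (h = 3 - 1*(-23952) = 3 + 23952 = 23955)
R(J) = (4 - J)/(3 + J²) (R(J) = (-J + 4)/(J*(0 + J) + 3) = (4 - J)/(J*J + 3) = (4 - J)/(J² + 3) = (4 - J)/(3 + J²))
(-9670 + h) + R(179) = (-9670 + 23955) + (4 - 1*179)/(3 + 179²) = 14285 + (4 - 179)/(3 + 32041) = 14285 - 175/32044 = 457748365/32044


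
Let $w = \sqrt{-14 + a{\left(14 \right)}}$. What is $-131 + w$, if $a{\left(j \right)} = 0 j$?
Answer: $-131 + i \sqrt{14} \approx -131.0 + 3.7417 i$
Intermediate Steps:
$a{\left(j \right)} = 0$
$w = i \sqrt{14}$ ($w = \sqrt{-14 + 0} = \sqrt{-14} = i \sqrt{14} \approx 3.7417 i$)
$-131 + w = -131 + i \sqrt{14}$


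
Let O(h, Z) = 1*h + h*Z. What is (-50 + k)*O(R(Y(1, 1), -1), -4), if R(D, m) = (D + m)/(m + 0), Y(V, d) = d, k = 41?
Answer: 0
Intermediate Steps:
R(D, m) = (D + m)/m
O(h, Z) = h + Z*h
(-50 + k)*O(R(Y(1, 1), -1), -4) = (-50 + 41)*(((1 - 1)/(-1))*(1 - 4)) = -9*(-1*0)*(-3) = -0*(-3) = -9*0 = 0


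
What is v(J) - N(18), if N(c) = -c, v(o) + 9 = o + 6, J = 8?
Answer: 23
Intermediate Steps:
v(o) = -3 + o (v(o) = -9 + (o + 6) = -9 + (6 + o) = -3 + o)
v(J) - N(18) = (-3 + 8) - (-1)*18 = 5 - 1*(-18) = 5 + 18 = 23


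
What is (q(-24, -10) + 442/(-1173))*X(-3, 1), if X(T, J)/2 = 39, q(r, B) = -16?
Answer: -29380/23 ≈ -1277.4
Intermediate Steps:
X(T, J) = 78 (X(T, J) = 2*39 = 78)
(q(-24, -10) + 442/(-1173))*X(-3, 1) = (-16 + 442/(-1173))*78 = (-16 + 442*(-1/1173))*78 = (-16 - 26/69)*78 = -1130/69*78 = -29380/23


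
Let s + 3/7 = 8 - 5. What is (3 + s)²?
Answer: 1521/49 ≈ 31.041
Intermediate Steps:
s = 18/7 (s = -3/7 + (8 - 5) = -3/7 + 3 = 18/7 ≈ 2.5714)
(3 + s)² = (3 + 18/7)² = (39/7)² = 1521/49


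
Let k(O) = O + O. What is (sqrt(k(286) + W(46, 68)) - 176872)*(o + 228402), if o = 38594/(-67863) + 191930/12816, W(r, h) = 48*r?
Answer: -732033065781260453/18119421 + 33110184349417*sqrt(695)/72477684 ≈ -4.0388e+10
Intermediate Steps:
k(O) = 2*O
o = 2088387481/144955368 (o = 38594*(-1/67863) + 191930*(1/12816) = -38594/67863 + 95965/6408 = 2088387481/144955368 ≈ 14.407)
(sqrt(k(286) + W(46, 68)) - 176872)*(o + 228402) = (sqrt(2*286 + 48*46) - 176872)*(2088387481/144955368 + 228402) = (sqrt(572 + 2208) - 176872)*(33110184349417/144955368) = (sqrt(2780) - 176872)*(33110184349417/144955368) = (2*sqrt(695) - 176872)*(33110184349417/144955368) = (-176872 + 2*sqrt(695))*(33110184349417/144955368) = -732033065781260453/18119421 + 33110184349417*sqrt(695)/72477684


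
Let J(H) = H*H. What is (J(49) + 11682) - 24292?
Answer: -10209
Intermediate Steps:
J(H) = H**2
(J(49) + 11682) - 24292 = (49**2 + 11682) - 24292 = (2401 + 11682) - 24292 = 14083 - 24292 = -10209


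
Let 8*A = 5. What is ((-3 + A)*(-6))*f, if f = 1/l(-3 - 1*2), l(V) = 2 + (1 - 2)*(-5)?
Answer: 57/28 ≈ 2.0357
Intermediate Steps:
A = 5/8 (A = (⅛)*5 = 5/8 ≈ 0.62500)
l(V) = 7 (l(V) = 2 - 1*(-5) = 2 + 5 = 7)
f = ⅐ (f = 1/7 = ⅐ ≈ 0.14286)
((-3 + A)*(-6))*f = ((-3 + 5/8)*(-6))*(⅐) = -19/8*(-6)*(⅐) = (57/4)*(⅐) = 57/28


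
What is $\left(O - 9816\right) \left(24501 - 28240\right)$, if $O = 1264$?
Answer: $31975928$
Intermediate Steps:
$\left(O - 9816\right) \left(24501 - 28240\right) = \left(1264 - 9816\right) \left(24501 - 28240\right) = \left(-8552\right) \left(-3739\right) = 31975928$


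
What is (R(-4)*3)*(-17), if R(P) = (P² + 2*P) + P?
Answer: -204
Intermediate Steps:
R(P) = P² + 3*P
(R(-4)*3)*(-17) = (-4*(3 - 4)*3)*(-17) = (-4*(-1)*3)*(-17) = (4*3)*(-17) = 12*(-17) = -204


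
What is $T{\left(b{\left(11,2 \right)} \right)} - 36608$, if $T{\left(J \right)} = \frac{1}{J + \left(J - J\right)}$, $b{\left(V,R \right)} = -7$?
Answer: $- \frac{256257}{7} \approx -36608.0$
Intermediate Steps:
$T{\left(J \right)} = \frac{1}{J}$ ($T{\left(J \right)} = \frac{1}{J + 0} = \frac{1}{J}$)
$T{\left(b{\left(11,2 \right)} \right)} - 36608 = \frac{1}{-7} - 36608 = - \frac{1}{7} - 36608 = - \frac{256257}{7}$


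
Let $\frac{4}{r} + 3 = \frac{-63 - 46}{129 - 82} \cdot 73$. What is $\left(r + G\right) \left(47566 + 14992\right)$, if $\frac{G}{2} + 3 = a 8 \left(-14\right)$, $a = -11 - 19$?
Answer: $\frac{1700632473736}{4049} \approx 4.2001 \cdot 10^{8}$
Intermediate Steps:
$a = -30$ ($a = -11 - 19 = -30$)
$G = 6714$ ($G = -6 + 2 \left(-30\right) 8 \left(-14\right) = -6 + 2 \left(\left(-240\right) \left(-14\right)\right) = -6 + 2 \cdot 3360 = -6 + 6720 = 6714$)
$r = - \frac{94}{4049}$ ($r = \frac{4}{-3 + \frac{-63 - 46}{129 - 82} \cdot 73} = \frac{4}{-3 + - \frac{109}{47} \cdot 73} = \frac{4}{-3 + \left(-109\right) \frac{1}{47} \cdot 73} = \frac{4}{-3 - \frac{7957}{47}} = \frac{4}{- \frac{8098}{47}} = 4 \left(- \frac{47}{8098}\right) = - \frac{94}{4049} \approx -0.023216$)
$\left(r + G\right) \left(47566 + 14992\right) = \left(- \frac{94}{4049} + 6714\right) \left(47566 + 14992\right) = \frac{27184892}{4049} \cdot 62558 = \frac{1700632473736}{4049}$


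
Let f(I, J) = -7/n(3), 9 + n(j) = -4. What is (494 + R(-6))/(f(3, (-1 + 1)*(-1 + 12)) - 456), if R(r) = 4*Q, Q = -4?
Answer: -6214/5921 ≈ -1.0495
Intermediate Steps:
n(j) = -13 (n(j) = -9 - 4 = -13)
R(r) = -16 (R(r) = 4*(-4) = -16)
f(I, J) = 7/13 (f(I, J) = -7/(-13) = -7*(-1/13) = 7/13)
(494 + R(-6))/(f(3, (-1 + 1)*(-1 + 12)) - 456) = (494 - 16)/(7/13 - 456) = 478/(-5921/13) = 478*(-13/5921) = -6214/5921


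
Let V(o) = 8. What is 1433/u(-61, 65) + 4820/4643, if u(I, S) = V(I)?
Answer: 6691979/37144 ≈ 180.16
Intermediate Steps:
u(I, S) = 8
1433/u(-61, 65) + 4820/4643 = 1433/8 + 4820/4643 = 6691979/37144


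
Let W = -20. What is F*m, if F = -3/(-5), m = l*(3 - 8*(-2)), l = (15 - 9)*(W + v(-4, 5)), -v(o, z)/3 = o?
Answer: -2736/5 ≈ -547.20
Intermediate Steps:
v(o, z) = -3*o
l = -48 (l = (15 - 9)*(-20 - 3*(-4)) = 6*(-20 + 12) = 6*(-8) = -48)
m = -912 (m = -48*(3 - 8*(-2)) = -48*(3 + 16) = -48*19 = -912)
F = ⅗ (F = -3*(-⅕) = ⅗ ≈ 0.60000)
F*m = (⅗)*(-912) = -2736/5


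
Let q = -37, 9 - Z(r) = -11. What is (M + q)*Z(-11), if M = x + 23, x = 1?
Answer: -260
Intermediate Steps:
Z(r) = 20 (Z(r) = 9 - 1*(-11) = 9 + 11 = 20)
M = 24 (M = 1 + 23 = 24)
(M + q)*Z(-11) = (24 - 37)*20 = -13*20 = -260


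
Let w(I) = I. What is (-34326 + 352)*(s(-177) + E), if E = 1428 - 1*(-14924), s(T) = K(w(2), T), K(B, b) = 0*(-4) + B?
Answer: -555610796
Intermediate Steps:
K(B, b) = B (K(B, b) = 0 + B = B)
s(T) = 2
E = 16352 (E = 1428 + 14924 = 16352)
(-34326 + 352)*(s(-177) + E) = (-34326 + 352)*(2 + 16352) = -33974*16354 = -555610796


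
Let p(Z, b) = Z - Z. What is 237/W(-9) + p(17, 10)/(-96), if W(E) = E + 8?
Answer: -237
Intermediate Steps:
p(Z, b) = 0
W(E) = 8 + E
237/W(-9) + p(17, 10)/(-96) = 237/(8 - 9) + 0/(-96) = 237/(-1) + 0*(-1/96) = 237*(-1) + 0 = -237 + 0 = -237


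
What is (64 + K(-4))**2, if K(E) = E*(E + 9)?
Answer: 1936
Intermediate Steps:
K(E) = E*(9 + E)
(64 + K(-4))**2 = (64 - 4*(9 - 4))**2 = (64 - 4*5)**2 = (64 - 20)**2 = 44**2 = 1936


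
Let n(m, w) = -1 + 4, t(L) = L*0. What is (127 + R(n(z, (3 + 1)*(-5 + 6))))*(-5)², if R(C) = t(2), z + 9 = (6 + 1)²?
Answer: 3175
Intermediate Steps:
z = 40 (z = -9 + (6 + 1)² = -9 + 7² = -9 + 49 = 40)
t(L) = 0
n(m, w) = 3
R(C) = 0
(127 + R(n(z, (3 + 1)*(-5 + 6))))*(-5)² = (127 + 0)*(-5)² = 127*25 = 3175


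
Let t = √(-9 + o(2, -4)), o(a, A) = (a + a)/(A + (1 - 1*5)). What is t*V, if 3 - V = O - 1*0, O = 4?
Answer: -I*√38/2 ≈ -3.0822*I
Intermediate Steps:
V = -1 (V = 3 - (4 - 1*0) = 3 - (4 + 0) = 3 - 1*4 = 3 - 4 = -1)
o(a, A) = 2*a/(-4 + A) (o(a, A) = (2*a)/(A + (1 - 5)) = (2*a)/(A - 4) = (2*a)/(-4 + A) = 2*a/(-4 + A))
t = I*√38/2 (t = √(-9 + 2*2/(-4 - 4)) = √(-9 + 2*2/(-8)) = √(-9 + 2*2*(-⅛)) = √(-9 - ½) = √(-19/2) = I*√38/2 ≈ 3.0822*I)
t*V = (I*√38/2)*(-1) = -I*√38/2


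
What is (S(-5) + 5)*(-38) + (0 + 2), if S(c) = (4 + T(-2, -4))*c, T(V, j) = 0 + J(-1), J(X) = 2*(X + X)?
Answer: -188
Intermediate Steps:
J(X) = 4*X (J(X) = 2*(2*X) = 4*X)
T(V, j) = -4 (T(V, j) = 0 + 4*(-1) = 0 - 4 = -4)
S(c) = 0 (S(c) = (4 - 4)*c = 0*c = 0)
(S(-5) + 5)*(-38) + (0 + 2) = (0 + 5)*(-38) + (0 + 2) = 5*(-38) + 2 = -190 + 2 = -188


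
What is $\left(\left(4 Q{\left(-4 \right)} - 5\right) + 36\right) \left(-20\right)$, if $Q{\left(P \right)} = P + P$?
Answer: $20$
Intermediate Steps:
$Q{\left(P \right)} = 2 P$
$\left(\left(4 Q{\left(-4 \right)} - 5\right) + 36\right) \left(-20\right) = \left(\left(4 \cdot 2 \left(-4\right) - 5\right) + 36\right) \left(-20\right) = \left(\left(4 \left(-8\right) - 5\right) + 36\right) \left(-20\right) = \left(\left(-32 - 5\right) + 36\right) \left(-20\right) = \left(-37 + 36\right) \left(-20\right) = \left(-1\right) \left(-20\right) = 20$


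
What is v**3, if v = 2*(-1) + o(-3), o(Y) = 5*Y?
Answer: -4913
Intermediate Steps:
v = -17 (v = 2*(-1) + 5*(-3) = -2 - 15 = -17)
v**3 = (-17)**3 = -4913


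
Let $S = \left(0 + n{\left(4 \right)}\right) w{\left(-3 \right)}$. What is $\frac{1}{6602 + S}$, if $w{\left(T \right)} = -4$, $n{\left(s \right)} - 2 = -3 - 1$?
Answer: $\frac{1}{6610} \approx 0.00015129$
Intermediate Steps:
$n{\left(s \right)} = -2$ ($n{\left(s \right)} = 2 - 4 = -2$)
$S = 8$ ($S = \left(0 - 2\right) \left(-4\right) = \left(-2\right) \left(-4\right) = 8$)
$\frac{1}{6602 + S} = \frac{1}{6602 + 8} = \frac{1}{6610}$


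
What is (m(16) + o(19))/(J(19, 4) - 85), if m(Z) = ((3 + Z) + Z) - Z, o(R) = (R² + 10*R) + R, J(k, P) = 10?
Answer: -589/75 ≈ -7.8533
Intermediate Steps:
o(R) = R² + 11*R
m(Z) = 3 + Z (m(Z) = (3 + 2*Z) - Z = 3 + Z)
(m(16) + o(19))/(J(19, 4) - 85) = ((3 + 16) + 19*(11 + 19))/(10 - 85) = (19 + 19*30)/(-75) = (19 + 570)*(-1/75) = 589*(-1/75) = -589/75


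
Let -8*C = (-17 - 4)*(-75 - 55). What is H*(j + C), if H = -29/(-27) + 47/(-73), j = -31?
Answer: -315668/1971 ≈ -160.16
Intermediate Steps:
H = 848/1971 (H = -29*(-1/27) + 47*(-1/73) = 29/27 - 47/73 = 848/1971 ≈ 0.43024)
C = -1365/4 (C = -(-17 - 4)*(-75 - 55)/8 = -(-21)*(-130)/8 = -⅛*2730 = -1365/4 ≈ -341.25)
H*(j + C) = 848*(-31 - 1365/4)/1971 = (848/1971)*(-1489/4) = -315668/1971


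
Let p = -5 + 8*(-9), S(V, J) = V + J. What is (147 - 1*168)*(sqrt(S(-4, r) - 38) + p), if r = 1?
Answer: 1617 - 21*I*sqrt(41) ≈ 1617.0 - 134.47*I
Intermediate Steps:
S(V, J) = J + V
p = -77 (p = -5 - 72 = -77)
(147 - 1*168)*(sqrt(S(-4, r) - 38) + p) = (147 - 1*168)*(sqrt((1 - 4) - 38) - 77) = (147 - 168)*(sqrt(-3 - 38) - 77) = -21*(sqrt(-41) - 77) = -21*(I*sqrt(41) - 77) = -21*(-77 + I*sqrt(41)) = 1617 - 21*I*sqrt(41)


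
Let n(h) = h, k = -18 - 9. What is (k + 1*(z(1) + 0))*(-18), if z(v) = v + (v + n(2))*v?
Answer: 414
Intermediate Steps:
k = -27
z(v) = v + v*(2 + v) (z(v) = v + (v + 2)*v = v + (2 + v)*v = v + v*(2 + v))
(k + 1*(z(1) + 0))*(-18) = (-27 + 1*(1*(3 + 1) + 0))*(-18) = (-27 + 1*(1*4 + 0))*(-18) = (-27 + 1*(4 + 0))*(-18) = (-27 + 1*4)*(-18) = (-27 + 4)*(-18) = -23*(-18) = 414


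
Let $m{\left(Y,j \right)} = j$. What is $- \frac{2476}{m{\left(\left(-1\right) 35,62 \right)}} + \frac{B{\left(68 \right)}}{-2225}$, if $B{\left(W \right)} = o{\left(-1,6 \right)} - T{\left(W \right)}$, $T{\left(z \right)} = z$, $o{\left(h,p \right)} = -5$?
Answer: $- \frac{2752287}{68975} \approx -39.903$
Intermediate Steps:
$B{\left(W \right)} = -5 - W$
$- \frac{2476}{m{\left(\left(-1\right) 35,62 \right)}} + \frac{B{\left(68 \right)}}{-2225} = - \frac{2476}{62} + \frac{-5 - 68}{-2225} = \left(-2476\right) \frac{1}{62} + \left(-5 - 68\right) \left(- \frac{1}{2225}\right) = - \frac{1238}{31} - - \frac{73}{2225} = - \frac{1238}{31} + \frac{73}{2225} = - \frac{2752287}{68975}$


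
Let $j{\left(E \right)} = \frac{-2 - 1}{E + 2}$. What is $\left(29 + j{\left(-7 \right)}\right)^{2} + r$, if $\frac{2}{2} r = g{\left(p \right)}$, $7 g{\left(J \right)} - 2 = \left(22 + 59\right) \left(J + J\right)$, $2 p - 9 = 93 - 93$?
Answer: $\frac{171603}{175} \approx 980.59$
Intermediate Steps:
$j{\left(E \right)} = - \frac{3}{2 + E}$
$p = \frac{9}{2}$ ($p = \frac{9}{2} + \frac{93 - 93}{2} = \frac{9}{2} + \frac{1}{2} \cdot 0 = \frac{9}{2} + 0 = \frac{9}{2} \approx 4.5$)
$g{\left(J \right)} = \frac{2}{7} + \frac{162 J}{7}$ ($g{\left(J \right)} = \frac{2}{7} + \frac{\left(22 + 59\right) \left(J + J\right)}{7} = \frac{2}{7} + \frac{81 \cdot 2 J}{7} = \frac{2}{7} + \frac{162 J}{7}$)
$r = \frac{731}{7}$ ($r = \frac{2}{7} + \frac{162}{7} \cdot \frac{9}{2} = \frac{2}{7} + \frac{729}{7} = \frac{731}{7} \approx 104.43$)
$\left(29 + j{\left(-7 \right)}\right)^{2} + r = \left(29 - \frac{3}{2 - 7}\right)^{2} + \frac{731}{7} = \left(29 - \frac{3}{-5}\right)^{2} + \frac{731}{7} = \left(29 - - \frac{3}{5}\right)^{2} + \frac{731}{7} = \left(29 + \frac{3}{5}\right)^{2} + \frac{731}{7} = \left(\frac{148}{5}\right)^{2} + \frac{731}{7} = \frac{21904}{25} + \frac{731}{7} = \frac{171603}{175}$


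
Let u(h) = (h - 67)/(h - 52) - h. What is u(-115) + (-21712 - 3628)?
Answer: -4212393/167 ≈ -25224.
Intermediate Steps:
u(h) = -h + (-67 + h)/(-52 + h) (u(h) = (-67 + h)/(-52 + h) - h = -h + (-67 + h)/(-52 + h))
u(-115) + (-21712 - 3628) = (-67 - 1*(-115)² + 53*(-115))/(-52 - 115) + (-21712 - 3628) = (-67 - 1*13225 - 6095)/(-167) - 25340 = -(-67 - 13225 - 6095)/167 - 25340 = -1/167*(-19387) - 25340 = 19387/167 - 25340 = -4212393/167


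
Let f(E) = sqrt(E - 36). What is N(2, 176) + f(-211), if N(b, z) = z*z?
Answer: 30976 + I*sqrt(247) ≈ 30976.0 + 15.716*I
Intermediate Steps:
f(E) = sqrt(-36 + E)
N(b, z) = z**2
N(2, 176) + f(-211) = 176**2 + sqrt(-36 - 211) = 30976 + sqrt(-247) = 30976 + I*sqrt(247)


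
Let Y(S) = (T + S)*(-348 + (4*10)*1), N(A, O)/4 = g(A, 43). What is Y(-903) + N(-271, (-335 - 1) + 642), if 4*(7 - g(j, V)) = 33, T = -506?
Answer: 433967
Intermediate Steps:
g(j, V) = -5/4 (g(j, V) = 7 - 1/4*33 = 7 - 33/4 = -5/4)
N(A, O) = -5 (N(A, O) = 4*(-5/4) = -5)
Y(S) = 155848 - 308*S (Y(S) = (-506 + S)*(-348 + (4*10)*1) = (-506 + S)*(-348 + 40*1) = (-506 + S)*(-348 + 40) = (-506 + S)*(-308) = 155848 - 308*S)
Y(-903) + N(-271, (-335 - 1) + 642) = (155848 - 308*(-903)) - 5 = (155848 + 278124) - 5 = 433972 - 5 = 433967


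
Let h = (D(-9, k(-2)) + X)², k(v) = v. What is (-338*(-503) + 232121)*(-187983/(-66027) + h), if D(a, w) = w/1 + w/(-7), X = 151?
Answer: 9666299398390890/1078441 ≈ 8.9632e+9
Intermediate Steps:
D(a, w) = 6*w/7 (D(a, w) = w*1 + w*(-⅐) = w - w/7 = 6*w/7)
h = 1092025/49 (h = ((6/7)*(-2) + 151)² = (-12/7 + 151)² = (1045/7)² = 1092025/49 ≈ 22286.)
(-338*(-503) + 232121)*(-187983/(-66027) + h) = (-338*(-503) + 232121)*(-187983/(-66027) + 1092025/49) = (170014 + 232121)*(-187983*(-1/66027) + 1092025/49) = 402135*(62661/22009 + 1092025/49) = 402135*(24037448614/1078441) = 9666299398390890/1078441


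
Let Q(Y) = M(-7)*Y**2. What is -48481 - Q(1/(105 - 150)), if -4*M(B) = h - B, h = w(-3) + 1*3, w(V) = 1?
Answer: -392696089/8100 ≈ -48481.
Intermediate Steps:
h = 4 (h = 1 + 1*3 = 1 + 3 = 4)
M(B) = -1 + B/4 (M(B) = -(4 - B)/4 = -1 + B/4)
Q(Y) = -11*Y**2/4 (Q(Y) = (-1 + (1/4)*(-7))*Y**2 = (-1 - 7/4)*Y**2 = -11*Y**2/4)
-48481 - Q(1/(105 - 150)) = -48481 - (-11)*(1/(105 - 150))**2/4 = -48481 - (-11)*(1/(-45))**2/4 = -48481 - (-11)*(-1/45)**2/4 = -48481 - (-11)/(4*2025) = -48481 - 1*(-11/8100) = -48481 + 11/8100 = -392696089/8100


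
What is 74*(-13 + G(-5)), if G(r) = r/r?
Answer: -888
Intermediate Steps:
G(r) = 1
74*(-13 + G(-5)) = 74*(-13 + 1) = 74*(-12) = -888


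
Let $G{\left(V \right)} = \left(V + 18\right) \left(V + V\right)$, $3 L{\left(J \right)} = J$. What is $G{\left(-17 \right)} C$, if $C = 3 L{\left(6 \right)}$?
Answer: $-204$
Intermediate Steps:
$L{\left(J \right)} = \frac{J}{3}$
$C = 6$ ($C = 3 \cdot \frac{1}{3} \cdot 6 = 3 \cdot 2 = 6$)
$G{\left(V \right)} = 2 V \left(18 + V\right)$ ($G{\left(V \right)} = \left(18 + V\right) 2 V = 2 V \left(18 + V\right)$)
$G{\left(-17 \right)} C = 2 \left(-17\right) \left(18 - 17\right) 6 = 2 \left(-17\right) 1 \cdot 6 = \left(-34\right) 6 = -204$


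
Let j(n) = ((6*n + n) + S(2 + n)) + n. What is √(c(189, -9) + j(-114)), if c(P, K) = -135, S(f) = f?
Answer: I*√1159 ≈ 34.044*I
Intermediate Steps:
j(n) = 2 + 9*n (j(n) = ((6*n + n) + (2 + n)) + n = (7*n + (2 + n)) + n = (2 + 8*n) + n = 2 + 9*n)
√(c(189, -9) + j(-114)) = √(-135 + (2 + 9*(-114))) = √(-135 + (2 - 1026)) = √(-135 - 1024) = √(-1159) = I*√1159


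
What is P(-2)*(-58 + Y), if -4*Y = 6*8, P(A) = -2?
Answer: 140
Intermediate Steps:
Y = -12 (Y = -3*8/2 = -¼*48 = -12)
P(-2)*(-58 + Y) = -2*(-58 - 12) = -2*(-70) = 140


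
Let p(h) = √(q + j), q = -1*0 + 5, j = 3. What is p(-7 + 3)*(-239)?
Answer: -478*√2 ≈ -675.99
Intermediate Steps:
q = 5 (q = 0 + 5 = 5)
p(h) = 2*√2 (p(h) = √(5 + 3) = √8 = 2*√2)
p(-7 + 3)*(-239) = (2*√2)*(-239) = -478*√2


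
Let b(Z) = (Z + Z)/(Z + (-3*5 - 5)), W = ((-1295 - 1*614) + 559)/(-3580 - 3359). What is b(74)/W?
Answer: 9509/675 ≈ 14.087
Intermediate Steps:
W = 50/257 (W = ((-1295 - 614) + 559)/(-6939) = (-1909 + 559)*(-1/6939) = -1350*(-1/6939) = 50/257 ≈ 0.19455)
b(Z) = 2*Z/(-20 + Z) (b(Z) = (2*Z)/(Z + (-15 - 5)) = (2*Z)/(Z - 20) = (2*Z)/(-20 + Z) = 2*Z/(-20 + Z))
b(74)/W = (2*74/(-20 + 74))/(50/257) = (2*74/54)*(257/50) = (2*74*(1/54))*(257/50) = (74/27)*(257/50) = 9509/675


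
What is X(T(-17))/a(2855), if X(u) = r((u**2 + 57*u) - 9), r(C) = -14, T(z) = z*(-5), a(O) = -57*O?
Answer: 14/162735 ≈ 8.6029e-5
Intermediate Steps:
T(z) = -5*z
X(u) = -14
X(T(-17))/a(2855) = -14/((-57*2855)) = -14/(-162735) = -14*(-1/162735) = 14/162735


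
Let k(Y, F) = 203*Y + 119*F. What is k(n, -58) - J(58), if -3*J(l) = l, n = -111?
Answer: -88247/3 ≈ -29416.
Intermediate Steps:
J(l) = -l/3
k(Y, F) = 119*F + 203*Y
k(n, -58) - J(58) = (119*(-58) + 203*(-111)) - (-1)*58/3 = (-6902 - 22533) - 1*(-58/3) = -29435 + 58/3 = -88247/3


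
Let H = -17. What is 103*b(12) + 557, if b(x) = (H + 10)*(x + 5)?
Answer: -11700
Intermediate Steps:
b(x) = -35 - 7*x (b(x) = (-17 + 10)*(x + 5) = -7*(5 + x) = -35 - 7*x)
103*b(12) + 557 = 103*(-35 - 7*12) + 557 = 103*(-35 - 84) + 557 = 103*(-119) + 557 = -12257 + 557 = -11700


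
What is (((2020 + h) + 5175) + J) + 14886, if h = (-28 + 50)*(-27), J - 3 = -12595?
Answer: 8895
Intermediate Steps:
J = -12592 (J = 3 - 12595 = -12592)
h = -594 (h = 22*(-27) = -594)
(((2020 + h) + 5175) + J) + 14886 = (((2020 - 594) + 5175) - 12592) + 14886 = ((1426 + 5175) - 12592) + 14886 = (6601 - 12592) + 14886 = -5991 + 14886 = 8895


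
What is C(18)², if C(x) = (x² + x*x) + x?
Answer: 443556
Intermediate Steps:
C(x) = x + 2*x² (C(x) = (x² + x²) + x = 2*x² + x = x + 2*x²)
C(18)² = (18*(1 + 2*18))² = (18*(1 + 36))² = (18*37)² = 666² = 443556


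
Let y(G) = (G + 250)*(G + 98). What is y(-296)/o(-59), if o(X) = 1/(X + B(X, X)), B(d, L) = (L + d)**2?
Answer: 126282420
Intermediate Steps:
y(G) = (98 + G)*(250 + G) (y(G) = (250 + G)*(98 + G) = (98 + G)*(250 + G))
o(X) = 1/(X + 4*X**2) (o(X) = 1/(X + (X + X)**2) = 1/(X + (2*X)**2) = 1/(X + 4*X**2))
y(-296)/o(-59) = (24500 + (-296)**2 + 348*(-296))/((1/((-59)*(1 + 4*(-59))))) = (24500 + 87616 - 103008)/((-1/(59*(1 - 236)))) = 9108/((-1/59/(-235))) = 9108/((-1/59*(-1/235))) = 9108/(1/13865) = 9108*13865 = 126282420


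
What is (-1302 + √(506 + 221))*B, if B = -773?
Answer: 1006446 - 773*√727 ≈ 9.8560e+5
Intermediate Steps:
(-1302 + √(506 + 221))*B = (-1302 + √(506 + 221))*(-773) = (-1302 + √727)*(-773) = 1006446 - 773*√727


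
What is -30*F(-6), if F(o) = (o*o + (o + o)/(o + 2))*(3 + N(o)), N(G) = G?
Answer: 3510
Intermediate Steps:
F(o) = (3 + o)*(o² + 2*o/(2 + o)) (F(o) = (o*o + (o + o)/(o + 2))*(3 + o) = (o² + (2*o)/(2 + o))*(3 + o) = (o² + 2*o/(2 + o))*(3 + o) = (3 + o)*(o² + 2*o/(2 + o)))
-30*F(-6) = -(-180)*(6 + (-6)³ + 5*(-6)² + 8*(-6))/(2 - 6) = -(-180)*(6 - 216 + 5*36 - 48)/(-4) = -(-180)*(-1)*(6 - 216 + 180 - 48)/4 = -(-180)*(-1)*(-78)/4 = -30*(-117) = 3510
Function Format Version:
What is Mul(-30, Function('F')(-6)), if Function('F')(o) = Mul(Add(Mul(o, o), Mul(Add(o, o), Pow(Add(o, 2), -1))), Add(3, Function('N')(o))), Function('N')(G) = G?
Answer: 3510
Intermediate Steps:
Function('F')(o) = Mul(Add(3, o), Add(Pow(o, 2), Mul(2, o, Pow(Add(2, o), -1)))) (Function('F')(o) = Mul(Add(Mul(o, o), Mul(Add(o, o), Pow(Add(o, 2), -1))), Add(3, o)) = Mul(Add(Pow(o, 2), Mul(Mul(2, o), Pow(Add(2, o), -1))), Add(3, o)) = Mul(Add(Pow(o, 2), Mul(2, o, Pow(Add(2, o), -1))), Add(3, o)) = Mul(Add(3, o), Add(Pow(o, 2), Mul(2, o, Pow(Add(2, o), -1)))))
Mul(-30, Function('F')(-6)) = Mul(-30, Mul(-6, Pow(Add(2, -6), -1), Add(6, Pow(-6, 3), Mul(5, Pow(-6, 2)), Mul(8, -6)))) = Mul(-30, Mul(-6, Pow(-4, -1), Add(6, -216, Mul(5, 36), -48))) = Mul(-30, Mul(-6, Rational(-1, 4), Add(6, -216, 180, -48))) = Mul(-30, Mul(-6, Rational(-1, 4), -78)) = Mul(-30, -117) = 3510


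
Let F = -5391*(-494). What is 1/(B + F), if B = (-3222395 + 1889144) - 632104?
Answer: 1/697799 ≈ 1.4331e-6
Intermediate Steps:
F = 2663154
B = -1965355 (B = -1333251 - 632104 = -1965355)
1/(B + F) = 1/(-1965355 + 2663154) = 1/697799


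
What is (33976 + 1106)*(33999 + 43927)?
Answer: 2733799932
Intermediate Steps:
(33976 + 1106)*(33999 + 43927) = 35082*77926 = 2733799932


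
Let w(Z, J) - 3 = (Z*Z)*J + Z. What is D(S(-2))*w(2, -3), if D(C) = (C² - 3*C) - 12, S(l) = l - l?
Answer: 84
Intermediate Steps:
S(l) = 0
w(Z, J) = 3 + Z + J*Z² (w(Z, J) = 3 + ((Z*Z)*J + Z) = 3 + (Z²*J + Z) = 3 + (J*Z² + Z) = 3 + (Z + J*Z²) = 3 + Z + J*Z²)
D(C) = -12 + C² - 3*C
D(S(-2))*w(2, -3) = (-12 + 0² - 3*0)*(3 + 2 - 3*2²) = (-12 + 0 + 0)*(3 + 2 - 3*4) = -12*(3 + 2 - 12) = -12*(-7) = 84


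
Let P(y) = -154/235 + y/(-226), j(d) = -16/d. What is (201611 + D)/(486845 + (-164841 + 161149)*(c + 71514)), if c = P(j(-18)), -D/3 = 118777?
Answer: 36977306400/62984840058649 ≈ 0.00058708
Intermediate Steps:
P(y) = -154/235 - y/226 (P(y) = -154*1/235 + y*(-1/226) = -154/235 - y/226)
D = -356331 (D = -3*118777 = -356331)
c = -157558/238995 (c = -154/235 - (-8)/(113*(-18)) = -154/235 - (-8)*(-1)/(113*18) = -154/235 - 1/226*8/9 = -154/235 - 4/1017 = -157558/238995 ≈ -0.65925)
(201611 + D)/(486845 + (-164841 + 161149)*(c + 71514)) = (201611 - 356331)/(486845 + (-164841 + 161149)*(-157558/238995 + 71514)) = -154720/(486845 - 3692*17091330872/238995) = -154720/(486845 - 63101193579424/238995) = -154720/(-62984840058649/238995) = -154720*(-238995/62984840058649) = 36977306400/62984840058649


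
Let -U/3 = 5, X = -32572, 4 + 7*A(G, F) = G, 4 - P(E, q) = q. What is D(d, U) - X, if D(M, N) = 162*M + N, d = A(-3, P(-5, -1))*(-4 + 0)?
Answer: 33205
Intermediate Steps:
P(E, q) = 4 - q
A(G, F) = -4/7 + G/7
U = -15 (U = -3*5 = -15)
d = 4 (d = (-4/7 + (⅐)*(-3))*(-4 + 0) = (-4/7 - 3/7)*(-4) = -1*(-4) = 4)
D(M, N) = N + 162*M
D(d, U) - X = (-15 + 162*4) - 1*(-32572) = (-15 + 648) + 32572 = 633 + 32572 = 33205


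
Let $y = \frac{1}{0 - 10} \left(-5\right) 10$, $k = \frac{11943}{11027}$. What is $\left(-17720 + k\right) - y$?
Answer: $- \frac{195441632}{11027} \approx -17724.0$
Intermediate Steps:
$k = \frac{11943}{11027}$ ($k = 11943 \cdot \frac{1}{11027} = \frac{11943}{11027} \approx 1.0831$)
$y = 5$ ($y = \frac{1}{-10} \left(-5\right) 10 = \left(- \frac{1}{10}\right) \left(-5\right) 10 = \frac{1}{2} \cdot 10 = 5$)
$\left(-17720 + k\right) - y = \left(-17720 + \frac{11943}{11027}\right) - 5 = - \frac{195386497}{11027} - 5 = - \frac{195441632}{11027}$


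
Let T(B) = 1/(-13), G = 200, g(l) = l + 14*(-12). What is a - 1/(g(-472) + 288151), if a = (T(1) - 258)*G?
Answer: -192919881013/3737643 ≈ -51615.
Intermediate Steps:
g(l) = -168 + l (g(l) = l - 168 = -168 + l)
T(B) = -1/13
a = -671000/13 (a = (-1/13 - 258)*200 = -3355/13*200 = -671000/13 ≈ -51615.)
a - 1/(g(-472) + 288151) = -671000/13 - 1/((-168 - 472) + 288151) = -671000/13 - 1/(-640 + 288151) = -671000/13 - 1/287511 = -192919881013/3737643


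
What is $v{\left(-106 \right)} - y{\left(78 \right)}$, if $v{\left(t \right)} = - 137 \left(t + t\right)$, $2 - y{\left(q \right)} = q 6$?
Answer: $29510$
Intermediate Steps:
$y{\left(q \right)} = 2 - 6 q$ ($y{\left(q \right)} = 2 - q 6 = 2 - 6 q$)
$v{\left(t \right)} = - 274 t$ ($v{\left(t \right)} = - 137 \cdot 2 t = - 274 t$)
$v{\left(-106 \right)} - y{\left(78 \right)} = \left(-274\right) \left(-106\right) - \left(2 - 468\right) = 29044 - \left(2 - 468\right) = 29044 - -466 = 29044 + 466 = 29510$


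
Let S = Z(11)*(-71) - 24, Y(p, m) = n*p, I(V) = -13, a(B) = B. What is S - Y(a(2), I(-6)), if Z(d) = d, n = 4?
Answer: -813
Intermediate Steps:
Y(p, m) = 4*p
S = -805 (S = 11*(-71) - 24 = -781 - 24 = -805)
S - Y(a(2), I(-6)) = -805 - 4*2 = -805 - 1*8 = -805 - 8 = -813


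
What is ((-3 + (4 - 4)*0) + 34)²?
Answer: 961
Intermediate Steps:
((-3 + (4 - 4)*0) + 34)² = ((-3 + 0*0) + 34)² = ((-3 + 0) + 34)² = (-3 + 34)² = 31² = 961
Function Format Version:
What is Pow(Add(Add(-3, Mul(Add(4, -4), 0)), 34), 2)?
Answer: 961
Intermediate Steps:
Pow(Add(Add(-3, Mul(Add(4, -4), 0)), 34), 2) = Pow(Add(Add(-3, Mul(0, 0)), 34), 2) = Pow(Add(Add(-3, 0), 34), 2) = Pow(Add(-3, 34), 2) = Pow(31, 2) = 961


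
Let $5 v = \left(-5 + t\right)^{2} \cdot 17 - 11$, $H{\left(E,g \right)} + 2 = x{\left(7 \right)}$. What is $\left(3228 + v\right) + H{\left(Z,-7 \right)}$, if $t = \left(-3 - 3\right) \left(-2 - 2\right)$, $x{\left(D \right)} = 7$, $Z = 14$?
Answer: $\frac{22291}{5} \approx 4458.2$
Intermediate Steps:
$t = 24$ ($t = \left(-6\right) \left(-4\right) = 24$)
$H{\left(E,g \right)} = 5$ ($H{\left(E,g \right)} = -2 + 7 = 5$)
$v = \frac{6126}{5}$ ($v = \frac{\left(-5 + 24\right)^{2} \cdot 17 - 11}{5} = \frac{19^{2} \cdot 17 - 11}{5} = \frac{361 \cdot 17 - 11}{5} = \frac{6137 - 11}{5} = \frac{1}{5} \cdot 6126 = \frac{6126}{5} \approx 1225.2$)
$\left(3228 + v\right) + H{\left(Z,-7 \right)} = \left(3228 + \frac{6126}{5}\right) + 5 = \frac{22266}{5} + 5 = \frac{22291}{5}$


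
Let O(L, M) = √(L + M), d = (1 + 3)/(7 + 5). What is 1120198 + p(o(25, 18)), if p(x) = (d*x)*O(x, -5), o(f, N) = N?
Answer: 1120198 + 6*√13 ≈ 1.1202e+6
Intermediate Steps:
d = ⅓ (d = 4/12 = 4*(1/12) = ⅓ ≈ 0.33333)
p(x) = x*√(-5 + x)/3 (p(x) = (x/3)*√(x - 5) = (x/3)*√(-5 + x) = x*√(-5 + x)/3)
1120198 + p(o(25, 18)) = 1120198 + (⅓)*18*√(-5 + 18) = 1120198 + (⅓)*18*√13 = 1120198 + 6*√13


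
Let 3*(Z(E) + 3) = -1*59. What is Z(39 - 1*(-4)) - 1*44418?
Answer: -133322/3 ≈ -44441.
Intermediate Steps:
Z(E) = -68/3 (Z(E) = -3 + (-1*59)/3 = -3 + (⅓)*(-59) = -3 - 59/3 = -68/3)
Z(39 - 1*(-4)) - 1*44418 = -68/3 - 1*44418 = -68/3 - 44418 = -133322/3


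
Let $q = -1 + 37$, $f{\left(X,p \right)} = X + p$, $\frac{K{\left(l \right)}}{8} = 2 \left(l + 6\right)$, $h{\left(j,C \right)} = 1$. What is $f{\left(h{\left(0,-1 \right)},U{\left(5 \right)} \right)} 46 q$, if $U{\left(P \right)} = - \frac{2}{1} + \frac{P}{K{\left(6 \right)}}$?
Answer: $- \frac{12903}{8} \approx -1612.9$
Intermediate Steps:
$K{\left(l \right)} = 96 + 16 l$ ($K{\left(l \right)} = 8 \cdot 2 \left(l + 6\right) = 8 \cdot 2 \left(6 + l\right) = 8 \left(12 + 2 l\right) = 96 + 16 l$)
$U{\left(P \right)} = -2 + \frac{P}{192}$ ($U{\left(P \right)} = - \frac{2}{1} + \frac{P}{96 + 16 \cdot 6} = \left(-2\right) 1 + \frac{P}{96 + 96} = -2 + \frac{P}{192}$)
$q = 36$
$f{\left(h{\left(0,-1 \right)},U{\left(5 \right)} \right)} 46 q = \left(1 + \left(-2 + \frac{1}{192} \cdot 5\right)\right) 46 \cdot 36 = \left(1 + \left(-2 + \frac{5}{192}\right)\right) 46 \cdot 36 = \left(1 - \frac{379}{192}\right) 46 \cdot 36 = \left(- \frac{187}{192}\right) 46 \cdot 36 = \left(- \frac{4301}{96}\right) 36 = - \frac{12903}{8}$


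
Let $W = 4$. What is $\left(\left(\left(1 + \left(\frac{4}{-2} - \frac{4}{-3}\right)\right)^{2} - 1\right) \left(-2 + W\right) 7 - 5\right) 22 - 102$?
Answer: $- \frac{4372}{9} \approx -485.78$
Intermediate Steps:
$\left(\left(\left(1 + \left(\frac{4}{-2} - \frac{4}{-3}\right)\right)^{2} - 1\right) \left(-2 + W\right) 7 - 5\right) 22 - 102 = \left(\left(\left(1 + \left(\frac{4}{-2} - \frac{4}{-3}\right)\right)^{2} - 1\right) \left(-2 + 4\right) 7 - 5\right) 22 - 102 = \left(\left(\left(1 + \left(4 \left(- \frac{1}{2}\right) - - \frac{4}{3}\right)\right)^{2} - 1\right) 2 \cdot 7 - 5\right) 22 - 102 = \left(\left(\left(1 + \left(-2 + \frac{4}{3}\right)\right)^{2} - 1\right) 2 \cdot 7 - 5\right) 22 - 102 = \left(\left(\left(1 - \frac{2}{3}\right)^{2} - 1\right) 2 \cdot 7 - 5\right) 22 - 102 = \left(\left(\left(\frac{1}{3}\right)^{2} - 1\right) 2 \cdot 7 - 5\right) 22 - 102 = \left(\left(\frac{1}{9} - 1\right) 2 \cdot 7 - 5\right) 22 - 102 = \left(\left(- \frac{8}{9}\right) 2 \cdot 7 - 5\right) 22 - 102 = \left(\left(- \frac{16}{9}\right) 7 - 5\right) 22 - 102 = \left(- \frac{112}{9} - 5\right) 22 - 102 = \left(- \frac{157}{9}\right) 22 - 102 = - \frac{3454}{9} - 102 = - \frac{4372}{9}$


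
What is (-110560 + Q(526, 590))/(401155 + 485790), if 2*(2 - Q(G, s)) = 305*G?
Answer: -190773/886945 ≈ -0.21509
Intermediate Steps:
Q(G, s) = 2 - 305*G/2
(-110560 + Q(526, 590))/(401155 + 485790) = (-110560 + (2 - 305/2*526))/(401155 + 485790) = (-110560 + (2 - 80215))/886945 = (-110560 - 80213)*(1/886945) = -190773*1/886945 = -190773/886945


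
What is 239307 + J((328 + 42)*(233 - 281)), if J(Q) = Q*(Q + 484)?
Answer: 307061067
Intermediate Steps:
J(Q) = Q*(484 + Q)
239307 + J((328 + 42)*(233 - 281)) = 239307 + ((328 + 42)*(233 - 281))*(484 + (328 + 42)*(233 - 281)) = 239307 + (370*(-48))*(484 + 370*(-48)) = 239307 - 17760*(484 - 17760) = 239307 - 17760*(-17276) = 239307 + 306821760 = 307061067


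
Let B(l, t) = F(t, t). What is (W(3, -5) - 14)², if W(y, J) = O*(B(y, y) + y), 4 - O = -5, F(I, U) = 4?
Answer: 2401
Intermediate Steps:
B(l, t) = 4
O = 9 (O = 4 - 1*(-5) = 4 + 5 = 9)
W(y, J) = 36 + 9*y (W(y, J) = 9*(4 + y) = 36 + 9*y)
(W(3, -5) - 14)² = ((36 + 9*3) - 14)² = ((36 + 27) - 14)² = (63 - 14)² = 49² = 2401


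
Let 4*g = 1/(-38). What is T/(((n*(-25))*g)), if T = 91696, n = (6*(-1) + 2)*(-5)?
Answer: 3484448/125 ≈ 27876.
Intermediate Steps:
n = 20 (n = (-6 + 2)*(-5) = -4*(-5) = 20)
g = -1/152 (g = (1/(-38))/4 = (1*(-1/38))/4 = (¼)*(-1/38) = -1/152 ≈ -0.0065789)
T/(((n*(-25))*g)) = 91696/(((20*(-25))*(-1/152))) = 91696/((-500*(-1/152))) = 91696/(125/38) = 91696*(38/125) = 3484448/125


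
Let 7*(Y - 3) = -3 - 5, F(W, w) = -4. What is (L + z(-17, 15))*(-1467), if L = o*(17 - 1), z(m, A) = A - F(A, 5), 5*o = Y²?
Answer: -10795653/245 ≈ -44064.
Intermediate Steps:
Y = 13/7 (Y = 3 + (-3 - 5)/7 = 3 + (⅐)*(-8) = 3 - 8/7 = 13/7 ≈ 1.8571)
o = 169/245 (o = (13/7)²/5 = (⅕)*(169/49) = 169/245 ≈ 0.68980)
z(m, A) = 4 + A (z(m, A) = A - 1*(-4) = A + 4 = 4 + A)
L = 2704/245 (L = 169*(17 - 1)/245 = (169/245)*16 = 2704/245 ≈ 11.037)
(L + z(-17, 15))*(-1467) = (2704/245 + (4 + 15))*(-1467) = (2704/245 + 19)*(-1467) = (7359/245)*(-1467) = -10795653/245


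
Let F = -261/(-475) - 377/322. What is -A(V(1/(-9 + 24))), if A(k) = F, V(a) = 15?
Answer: 95033/152950 ≈ 0.62133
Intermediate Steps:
F = -95033/152950 (F = -261*(-1/475) - 377*1/322 = 261/475 - 377/322 = -95033/152950 ≈ -0.62133)
A(k) = -95033/152950
-A(V(1/(-9 + 24))) = -1*(-95033/152950) = 95033/152950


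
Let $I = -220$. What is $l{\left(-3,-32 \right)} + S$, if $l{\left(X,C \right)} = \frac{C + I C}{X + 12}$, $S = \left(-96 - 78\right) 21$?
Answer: $- \frac{8626}{3} \approx -2875.3$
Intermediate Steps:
$S = -3654$ ($S = \left(-174\right) 21 = -3654$)
$l{\left(X,C \right)} = - \frac{219 C}{12 + X}$ ($l{\left(X,C \right)} = \frac{C - 220 C}{X + 12} = \frac{\left(-219\right) C}{12 + X} = - \frac{219 C}{12 + X}$)
$l{\left(-3,-32 \right)} + S = \left(-219\right) \left(-32\right) \frac{1}{12 - 3} - 3654 = \left(-219\right) \left(-32\right) \frac{1}{9} - 3654 = \frac{2336}{3} - 3654 = - \frac{8626}{3}$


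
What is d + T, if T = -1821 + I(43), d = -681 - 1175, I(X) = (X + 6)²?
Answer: -1276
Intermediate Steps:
I(X) = (6 + X)²
d = -1856
T = 580 (T = -1821 + (6 + 43)² = -1821 + 49² = -1821 + 2401 = 580)
d + T = -1856 + 580 = -1276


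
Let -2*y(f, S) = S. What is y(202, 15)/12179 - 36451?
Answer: -887873473/24358 ≈ -36451.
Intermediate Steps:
y(f, S) = -S/2
y(202, 15)/12179 - 36451 = -1/2*15/12179 - 36451 = -15/2*1/12179 - 36451 = -15/24358 - 36451 = -887873473/24358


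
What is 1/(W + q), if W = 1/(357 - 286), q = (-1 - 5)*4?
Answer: -71/1703 ≈ -0.041691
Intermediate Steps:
q = -24 (q = -6*4 = -24)
W = 1/71 ≈ 0.014085
1/(W + q) = 1/(1/71 - 24) = 1/(-1703/71) = -71/1703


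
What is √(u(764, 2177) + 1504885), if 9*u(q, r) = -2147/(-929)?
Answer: 4*√730562443258/2787 ≈ 1226.7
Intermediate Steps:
u(q, r) = 2147/8361 (u(q, r) = (-2147/(-929))/9 = (-2147*(-1/929))/9 = (⅑)*(2147/929) = 2147/8361)
√(u(764, 2177) + 1504885) = √(2147/8361 + 1504885) = √(12582345632/8361) = 4*√730562443258/2787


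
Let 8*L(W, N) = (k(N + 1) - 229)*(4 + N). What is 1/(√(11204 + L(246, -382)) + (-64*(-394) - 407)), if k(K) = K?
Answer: 49618/1230892909 - 17*√554/1230892909 ≈ 3.9986e-5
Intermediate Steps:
L(W, N) = (-228 + N)*(4 + N)/8 (L(W, N) = (((N + 1) - 229)*(4 + N))/8 = (((1 + N) - 229)*(4 + N))/8 = ((-228 + N)*(4 + N))/8 = (-228 + N)*(4 + N)/8)
1/(√(11204 + L(246, -382)) + (-64*(-394) - 407)) = 1/(√(11204 + (-114 - 28*(-382) + (⅛)*(-382)²)) + (-64*(-394) - 407)) = 1/(√(11204 + (-114 + 10696 + (⅛)*145924)) + (25216 - 407)) = 1/(√(11204 + (-114 + 10696 + 36481/2)) + 24809) = 1/(√(11204 + 57645/2) + 24809) = 1/(√(80053/2) + 24809) = 1/(17*√554/2 + 24809) = 1/(24809 + 17*√554/2)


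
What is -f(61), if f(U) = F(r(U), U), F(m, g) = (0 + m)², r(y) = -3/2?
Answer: -9/4 ≈ -2.2500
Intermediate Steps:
r(y) = -3/2 (r(y) = -3*½ = -3/2)
F(m, g) = m²
f(U) = 9/4 (f(U) = (-3/2)² = 9/4)
-f(61) = -1*9/4 = -9/4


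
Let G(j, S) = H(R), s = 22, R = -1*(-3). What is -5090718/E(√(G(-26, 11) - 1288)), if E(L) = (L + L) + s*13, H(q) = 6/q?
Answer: -121328779/7245 + 848453*I*√1286/7245 ≈ -16747.0 + 4199.6*I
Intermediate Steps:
R = 3
G(j, S) = 2 (G(j, S) = 6/3 = 6*(⅓) = 2)
E(L) = 286 + 2*L (E(L) = (L + L) + 22*13 = 2*L + 286 = 286 + 2*L)
-5090718/E(√(G(-26, 11) - 1288)) = -5090718/(286 + 2*√(2 - 1288)) = -5090718/(286 + 2*√(-1286)) = -5090718/(286 + 2*(I*√1286)) = -5090718/(286 + 2*I*√1286)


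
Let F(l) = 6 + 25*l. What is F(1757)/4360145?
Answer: 43931/4360145 ≈ 0.010076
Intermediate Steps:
F(1757)/4360145 = (6 + 25*1757)/4360145 = (6 + 43925)*(1/4360145) = 43931*(1/4360145) = 43931/4360145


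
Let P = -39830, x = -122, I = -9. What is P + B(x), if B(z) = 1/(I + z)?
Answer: -5217731/131 ≈ -39830.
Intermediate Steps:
B(z) = 1/(-9 + z)
P + B(x) = -39830 + 1/(-9 - 122) = -39830 + 1/(-131) = -39830 - 1/131 = -5217731/131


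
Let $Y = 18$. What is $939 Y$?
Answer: $16902$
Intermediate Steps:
$939 Y = 939 \cdot 18 = 16902$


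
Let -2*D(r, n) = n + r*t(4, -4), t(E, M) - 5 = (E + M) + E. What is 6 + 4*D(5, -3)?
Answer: -78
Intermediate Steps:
t(E, M) = 5 + M + 2*E (t(E, M) = 5 + ((E + M) + E) = 5 + (M + 2*E) = 5 + M + 2*E)
D(r, n) = -9*r/2 - n/2 (D(r, n) = -(n + r*(5 - 4 + 2*4))/2 = -(n + r*(5 - 4 + 8))/2 = -(n + r*9)/2 = -(n + 9*r)/2 = -9*r/2 - n/2)
6 + 4*D(5, -3) = 6 + 4*(-9/2*5 - ½*(-3)) = 6 + 4*(-45/2 + 3/2) = 6 + 4*(-21) = 6 - 84 = -78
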